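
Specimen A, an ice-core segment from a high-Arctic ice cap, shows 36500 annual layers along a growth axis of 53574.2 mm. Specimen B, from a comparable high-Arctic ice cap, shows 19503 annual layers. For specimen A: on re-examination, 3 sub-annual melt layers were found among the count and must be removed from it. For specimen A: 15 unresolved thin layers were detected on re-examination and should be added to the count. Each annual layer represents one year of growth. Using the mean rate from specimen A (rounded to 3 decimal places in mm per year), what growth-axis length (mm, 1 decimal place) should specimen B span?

Specimen A: adjusted count: 36500 − 3 + 15 = 36512 annual layers.
A: Extension rate ≈ 53574.2 / 36512 = 1.467 mm/year.
B's length ≈ 1.467 × 19503 = 28610.9 mm.

28610.9 mm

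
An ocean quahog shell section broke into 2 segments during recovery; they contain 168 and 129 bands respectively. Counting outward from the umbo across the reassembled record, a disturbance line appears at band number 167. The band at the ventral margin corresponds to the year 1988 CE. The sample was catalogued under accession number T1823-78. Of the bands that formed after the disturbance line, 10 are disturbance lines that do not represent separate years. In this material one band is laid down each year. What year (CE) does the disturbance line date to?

Total bands = 168 + 129 = 297.
Between band 167 and the ventral margin there are 297 − 167 = 130 bands.
Excluding 10 false bands: 130 − 10 = 120.
1988 − 120 = 1868 CE.

1868 CE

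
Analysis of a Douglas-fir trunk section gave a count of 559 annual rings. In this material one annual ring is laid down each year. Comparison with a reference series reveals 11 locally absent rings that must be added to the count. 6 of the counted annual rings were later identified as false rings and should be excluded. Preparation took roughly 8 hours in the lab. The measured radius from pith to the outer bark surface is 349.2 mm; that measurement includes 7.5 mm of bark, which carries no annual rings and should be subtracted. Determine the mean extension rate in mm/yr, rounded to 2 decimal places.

0.61 mm/yr

Adjusted count: 559 − 6 + 11 = 564 annual rings.
Net length = 349.2 − 7.5 = 341.7 mm.
341.7 mm over 564 years gives 341.7 / 564 ≈ 0.61 mm/yr.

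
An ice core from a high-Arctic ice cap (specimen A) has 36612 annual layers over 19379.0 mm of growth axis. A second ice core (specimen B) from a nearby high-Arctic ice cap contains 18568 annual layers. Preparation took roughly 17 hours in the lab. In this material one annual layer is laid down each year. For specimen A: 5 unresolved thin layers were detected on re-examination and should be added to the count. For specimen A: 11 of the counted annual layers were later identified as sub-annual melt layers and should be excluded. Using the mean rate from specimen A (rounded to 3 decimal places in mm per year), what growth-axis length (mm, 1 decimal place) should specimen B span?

9822.5 mm

Specimen A: adjusted count: 36612 − 11 + 5 = 36606 annual layers.
A: Mean rate = 19379.0 mm / 36606 years ≈ 0.529 mm per year.
For B, 0.529 mm/year × 18568 years = 9822.5 mm.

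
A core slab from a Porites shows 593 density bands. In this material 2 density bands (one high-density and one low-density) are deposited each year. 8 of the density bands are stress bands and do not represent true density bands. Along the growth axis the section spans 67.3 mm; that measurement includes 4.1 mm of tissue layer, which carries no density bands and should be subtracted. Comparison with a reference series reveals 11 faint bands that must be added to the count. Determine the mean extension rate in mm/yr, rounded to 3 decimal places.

0.212 mm/yr

Adjusted count: 593 − 8 + 11 = 596 density bands.
Dividing by 2 density bands per year: 596 / 2 = 298 years.
Removing the 4.1 mm offcut leaves 67.3 − 4.1 = 63.2 mm.
63.2 mm over 298 years gives 63.2 / 298 ≈ 0.212 mm/yr.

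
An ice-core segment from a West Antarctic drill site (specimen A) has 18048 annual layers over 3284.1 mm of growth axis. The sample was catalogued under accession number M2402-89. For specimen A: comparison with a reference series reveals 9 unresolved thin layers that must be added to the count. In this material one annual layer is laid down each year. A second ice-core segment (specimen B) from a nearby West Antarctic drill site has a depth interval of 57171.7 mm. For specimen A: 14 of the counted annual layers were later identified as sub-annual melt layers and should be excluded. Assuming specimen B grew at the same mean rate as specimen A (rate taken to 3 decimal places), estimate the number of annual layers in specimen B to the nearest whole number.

314130 annual layers

Specimen A: true annual layer count = 18048 − 14 + 9 = 18043.
A: Extension rate ≈ 3284.1 / 18043 = 0.182 mm/yr.
Specimen B: 57171.7 mm / 0.182 mm per year = 314130.22 years ≈ 314130 annual layers.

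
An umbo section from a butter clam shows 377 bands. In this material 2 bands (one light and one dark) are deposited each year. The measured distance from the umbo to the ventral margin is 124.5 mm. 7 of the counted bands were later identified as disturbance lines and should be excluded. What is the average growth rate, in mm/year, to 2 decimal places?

After corrections the count is 377 − 7 = 370 bands.
Dividing by 2 bands per year: 370 / 2 = 185 years.
124.5 mm over 185 years gives 124.5 / 185 ≈ 0.67 mm/year.

0.67 mm/year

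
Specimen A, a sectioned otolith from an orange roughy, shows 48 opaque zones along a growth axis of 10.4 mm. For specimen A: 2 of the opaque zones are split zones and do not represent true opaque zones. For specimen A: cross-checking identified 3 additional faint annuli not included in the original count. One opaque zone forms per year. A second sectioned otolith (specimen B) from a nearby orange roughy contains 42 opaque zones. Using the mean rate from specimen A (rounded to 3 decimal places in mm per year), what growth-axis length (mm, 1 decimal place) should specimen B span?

8.9 mm

Specimen A: adjusted count: 48 − 2 + 3 = 49 opaque zones.
A: Mean rate = 10.4 mm / 49 years ≈ 0.212 mm/yr.
For B, 0.212 mm/year × 42 years = 8.9 mm.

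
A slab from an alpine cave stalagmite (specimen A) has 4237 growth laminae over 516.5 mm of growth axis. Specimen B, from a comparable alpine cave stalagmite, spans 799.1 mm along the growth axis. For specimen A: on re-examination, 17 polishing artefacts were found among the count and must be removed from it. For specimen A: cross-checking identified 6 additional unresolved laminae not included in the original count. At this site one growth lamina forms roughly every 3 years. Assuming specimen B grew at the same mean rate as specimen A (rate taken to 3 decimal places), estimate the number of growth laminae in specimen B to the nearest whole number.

Specimen A: correcting the raw count gives 4237 − 17 + 6 = 4226 true growth laminae.
Specimen A: 4226 growth laminae at 3 years each span 4226 × 3 = 12678 years.
A: 516.5 mm over 12678 years gives 516.5 / 12678 ≈ 0.041 mm per year.
For B, 799.1 / 0.041 = 19490.24 years; at 3 years per growth lamina that is 19490.24 / 3 ≈ 6497 growth laminae.

6497 growth laminae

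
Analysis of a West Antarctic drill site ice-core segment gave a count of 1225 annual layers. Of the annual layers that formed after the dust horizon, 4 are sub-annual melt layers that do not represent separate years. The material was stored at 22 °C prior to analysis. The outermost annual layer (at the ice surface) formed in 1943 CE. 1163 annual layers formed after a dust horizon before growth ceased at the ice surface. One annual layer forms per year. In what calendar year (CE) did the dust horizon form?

784 CE

There are 1163 annual layers younger than the dust horizon.
Removing the 4 false annual layers leaves 1163 − 4 = 1159 true annual layers beyond the dust horizon.
The annual layer at the ice surface is 1943 CE, so the dust horizon dates to 1943 − 1159 = 784 CE.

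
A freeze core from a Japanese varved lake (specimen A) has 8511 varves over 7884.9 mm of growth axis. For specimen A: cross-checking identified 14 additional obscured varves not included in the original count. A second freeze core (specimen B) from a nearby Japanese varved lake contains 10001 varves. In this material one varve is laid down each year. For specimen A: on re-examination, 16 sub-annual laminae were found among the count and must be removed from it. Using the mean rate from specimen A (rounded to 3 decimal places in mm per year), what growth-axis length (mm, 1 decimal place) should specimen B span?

Specimen A: correcting the raw count gives 8511 − 16 + 14 = 8509 true varves.
A: 7884.9 mm over 8509 years gives 7884.9 / 8509 ≈ 0.927 mm/yr.
For B, 0.927 mm/year × 10001 years = 9270.9 mm.

9270.9 mm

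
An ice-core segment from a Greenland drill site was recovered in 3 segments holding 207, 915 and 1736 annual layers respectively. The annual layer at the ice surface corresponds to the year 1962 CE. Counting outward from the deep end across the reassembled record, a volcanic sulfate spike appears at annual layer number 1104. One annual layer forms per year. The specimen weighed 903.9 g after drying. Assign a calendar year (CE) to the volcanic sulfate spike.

208 CE

Total annual layers = 207 + 915 + 1736 = 2858.
2858 − 1104 = 1754 annual layers lie beyond the volcanic sulfate spike toward the ice surface.
1962 − 1754 = 208 CE.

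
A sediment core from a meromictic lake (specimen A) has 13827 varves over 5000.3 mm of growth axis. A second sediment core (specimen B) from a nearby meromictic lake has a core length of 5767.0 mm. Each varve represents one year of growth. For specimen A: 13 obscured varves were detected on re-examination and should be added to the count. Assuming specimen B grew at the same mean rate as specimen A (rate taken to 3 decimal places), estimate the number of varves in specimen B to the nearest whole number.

15975 varves

Specimen A: adjusted count: 13827 + 13 = 13840 varves.
A: Mean rate = 5000.3 mm / 13840 years ≈ 0.361 mm per year.
Specimen B: 5767.0 mm / 0.361 mm per year = 15975.07 years ≈ 15975 varves.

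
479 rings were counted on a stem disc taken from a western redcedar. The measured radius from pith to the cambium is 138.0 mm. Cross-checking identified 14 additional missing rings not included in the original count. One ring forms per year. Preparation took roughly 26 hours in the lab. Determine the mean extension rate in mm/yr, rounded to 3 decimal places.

0.280 mm/yr

Adjusted count: 479 + 14 = 493 rings.
Mean rate = 138.0 mm / 493 years ≈ 0.280 mm/yr.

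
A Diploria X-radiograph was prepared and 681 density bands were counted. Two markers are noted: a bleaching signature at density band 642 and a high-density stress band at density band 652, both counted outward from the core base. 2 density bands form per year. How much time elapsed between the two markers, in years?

5 years

652 − 642 = 10 density bands lie between the two events.
Dividing by 2 density bands per year: 10 / 2 = 5 years.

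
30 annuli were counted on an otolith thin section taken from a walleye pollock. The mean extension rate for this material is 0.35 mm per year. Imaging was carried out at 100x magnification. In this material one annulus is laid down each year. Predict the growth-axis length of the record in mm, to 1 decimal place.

30 years of growth are recorded.
30 years at 0.35 mm/year gives 0.35 × 30 = 10.5 mm.

10.5 mm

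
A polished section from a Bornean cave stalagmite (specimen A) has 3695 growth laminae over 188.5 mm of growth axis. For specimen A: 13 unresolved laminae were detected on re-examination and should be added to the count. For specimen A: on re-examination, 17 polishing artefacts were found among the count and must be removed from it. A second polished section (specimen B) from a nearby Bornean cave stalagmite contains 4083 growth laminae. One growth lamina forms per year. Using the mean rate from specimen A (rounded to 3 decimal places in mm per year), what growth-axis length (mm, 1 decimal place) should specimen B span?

208.2 mm

Specimen A: adjusted count: 3695 − 17 + 13 = 3691 growth laminae.
A: 188.5 mm over 3691 years gives 188.5 / 3691 ≈ 0.051 mm/year.
B's length ≈ 0.051 × 4083 = 208.2 mm.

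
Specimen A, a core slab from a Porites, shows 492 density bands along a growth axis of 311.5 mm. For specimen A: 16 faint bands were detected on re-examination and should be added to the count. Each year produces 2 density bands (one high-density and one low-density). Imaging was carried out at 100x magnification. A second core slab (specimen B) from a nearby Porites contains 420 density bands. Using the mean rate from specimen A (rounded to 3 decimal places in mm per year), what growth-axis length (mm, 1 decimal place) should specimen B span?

Specimen A: adjusted count: 492 + 16 = 508 density bands.
Specimen A: 508 density bands at 2 per year is 508 / 2 = 254 years.
A: 311.5 mm over 254 years gives 311.5 / 254 ≈ 1.226 mm per year.
Specimen B: 420 density bands at 2 per year is 420 / 2 = 210 years. B's length ≈ 1.226 × 210 = 257.5 mm.

257.5 mm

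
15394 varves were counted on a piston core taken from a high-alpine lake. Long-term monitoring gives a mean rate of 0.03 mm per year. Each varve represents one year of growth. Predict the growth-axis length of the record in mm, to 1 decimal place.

The record spans 15394 years at 0.03 mm per year.
Length ≈ 0.03 × 15394 = 461.8 mm.

461.8 mm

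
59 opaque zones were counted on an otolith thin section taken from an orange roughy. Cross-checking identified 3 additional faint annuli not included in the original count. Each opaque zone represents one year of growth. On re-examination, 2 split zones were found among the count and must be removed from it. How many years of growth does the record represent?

True opaque zone count = 59 − 2 + 3 = 60.
With a one-to-one opaque zone periodicity this is 60 years.

60 years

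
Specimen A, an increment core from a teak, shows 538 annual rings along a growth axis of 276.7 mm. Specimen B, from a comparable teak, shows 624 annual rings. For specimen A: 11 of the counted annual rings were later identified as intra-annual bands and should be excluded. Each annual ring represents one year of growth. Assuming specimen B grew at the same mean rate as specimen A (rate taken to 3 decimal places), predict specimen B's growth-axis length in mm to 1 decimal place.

327.6 mm

Specimen A: after corrections the count is 538 − 11 = 527 annual rings.
A: 276.7 mm over 527 years gives 276.7 / 527 ≈ 0.525 mm per year.
B's length ≈ 0.525 × 624 = 327.6 mm.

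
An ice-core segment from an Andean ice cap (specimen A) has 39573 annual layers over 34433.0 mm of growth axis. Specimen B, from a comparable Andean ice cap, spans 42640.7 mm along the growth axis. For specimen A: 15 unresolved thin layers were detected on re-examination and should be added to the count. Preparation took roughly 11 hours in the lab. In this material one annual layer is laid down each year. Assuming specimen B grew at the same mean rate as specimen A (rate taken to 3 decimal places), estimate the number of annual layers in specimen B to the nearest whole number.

Specimen A: true annual layer count = 39573 + 15 = 39588.
A: 34433.0 mm over 39588 years gives 34433.0 / 39588 ≈ 0.870 mm/yr.
B spans 42640.7 / 0.870 = 49012.30 years ≈ 49012 annual layers.

49012 annual layers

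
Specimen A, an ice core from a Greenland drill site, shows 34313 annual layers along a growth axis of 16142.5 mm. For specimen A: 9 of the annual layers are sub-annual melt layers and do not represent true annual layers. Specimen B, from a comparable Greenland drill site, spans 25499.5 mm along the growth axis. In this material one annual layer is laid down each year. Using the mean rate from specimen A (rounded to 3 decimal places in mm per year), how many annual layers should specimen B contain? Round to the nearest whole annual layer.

54139 annual layers

Specimen A: adjusted count: 34313 − 9 = 34304 annual layers.
A: 16142.5 mm over 34304 years gives 16142.5 / 34304 ≈ 0.471 mm per year.
For B, 25499.5 / 0.471 = 54139.07 years ≈ 54139 annual layers.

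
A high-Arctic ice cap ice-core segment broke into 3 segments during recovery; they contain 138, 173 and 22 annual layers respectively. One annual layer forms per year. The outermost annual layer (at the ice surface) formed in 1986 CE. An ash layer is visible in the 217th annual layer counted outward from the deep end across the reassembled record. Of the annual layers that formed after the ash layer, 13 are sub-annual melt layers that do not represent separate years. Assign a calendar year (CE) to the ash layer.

Total annual layers = 138 + 173 + 22 = 333.
333 − 217 = 116 annual layers lie beyond the ash layer toward the ice surface.
Excluding 13 false annual layers: 116 − 13 = 103.
1986 − 103 = 1883 CE.

1883 CE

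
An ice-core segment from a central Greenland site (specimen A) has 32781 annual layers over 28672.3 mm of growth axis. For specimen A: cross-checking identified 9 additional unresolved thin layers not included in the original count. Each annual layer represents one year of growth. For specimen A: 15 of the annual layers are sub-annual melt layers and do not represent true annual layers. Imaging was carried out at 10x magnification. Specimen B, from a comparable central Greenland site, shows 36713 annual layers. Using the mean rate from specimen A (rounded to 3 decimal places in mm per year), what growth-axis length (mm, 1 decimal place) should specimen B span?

Specimen A: true annual layer count = 32781 − 15 + 9 = 32775.
A: Mean rate = 28672.3 mm / 32775 years ≈ 0.875 mm/year.
Length of B = 0.875 × 36713 = 32123.9 mm.

32123.9 mm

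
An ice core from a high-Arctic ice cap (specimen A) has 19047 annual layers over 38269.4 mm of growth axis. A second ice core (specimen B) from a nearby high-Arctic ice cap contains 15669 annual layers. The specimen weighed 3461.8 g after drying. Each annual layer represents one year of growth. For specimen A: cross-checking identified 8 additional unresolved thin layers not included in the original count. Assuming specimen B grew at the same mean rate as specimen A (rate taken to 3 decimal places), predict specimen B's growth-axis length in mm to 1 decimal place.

31463.4 mm

Specimen A: correcting the raw count gives 19047 + 8 = 19055 true annual layers.
A: Mean rate = 38269.4 mm / 19055 years ≈ 2.008 mm/year.
B's length ≈ 2.008 × 15669 = 31463.4 mm.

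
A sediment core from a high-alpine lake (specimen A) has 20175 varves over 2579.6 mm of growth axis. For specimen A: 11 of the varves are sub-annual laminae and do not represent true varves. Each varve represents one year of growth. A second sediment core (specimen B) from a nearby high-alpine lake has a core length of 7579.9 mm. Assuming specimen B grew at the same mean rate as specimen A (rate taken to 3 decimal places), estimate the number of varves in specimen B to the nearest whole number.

59218 varves

Specimen A: true varve count = 20175 − 11 = 20164.
A: 2579.6 mm over 20164 years gives 2579.6 / 20164 ≈ 0.128 mm/year.
For B, 7579.9 / 0.128 = 59217.97 years ≈ 59218 varves.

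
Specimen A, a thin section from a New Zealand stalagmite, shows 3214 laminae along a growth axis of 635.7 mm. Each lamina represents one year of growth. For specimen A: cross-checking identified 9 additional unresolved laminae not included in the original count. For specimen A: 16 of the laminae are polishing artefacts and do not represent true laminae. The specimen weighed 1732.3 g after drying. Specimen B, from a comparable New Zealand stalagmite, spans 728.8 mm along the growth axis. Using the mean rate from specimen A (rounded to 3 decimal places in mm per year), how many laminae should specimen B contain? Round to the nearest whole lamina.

3681 laminae

Specimen A: after corrections the count is 3214 − 16 + 9 = 3207 laminae.
A: 635.7 mm over 3207 years gives 635.7 / 3207 ≈ 0.198 mm per year.
For B, 728.8 / 0.198 = 3680.81 years ≈ 3681 laminae.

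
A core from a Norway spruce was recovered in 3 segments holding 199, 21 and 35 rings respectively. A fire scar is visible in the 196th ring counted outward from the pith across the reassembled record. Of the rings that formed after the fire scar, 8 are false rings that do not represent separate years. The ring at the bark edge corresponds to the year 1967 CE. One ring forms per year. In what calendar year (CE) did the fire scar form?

Total rings = 199 + 21 + 35 = 255.
Between ring 196 and the bark edge there are 255 − 196 = 59 rings.
59 − 8 false = 51 true rings after the fire scar.
The ring at the bark edge is 1967 CE, so the fire scar dates to 1967 − 51 = 1916 CE.

1916 CE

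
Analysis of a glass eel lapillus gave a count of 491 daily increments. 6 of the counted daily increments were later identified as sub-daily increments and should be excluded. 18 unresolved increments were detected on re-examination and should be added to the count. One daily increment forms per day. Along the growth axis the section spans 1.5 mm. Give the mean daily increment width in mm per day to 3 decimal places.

0.003 mm per day

Adjusted count: 491 − 6 + 18 = 503 daily increments.
1.5 mm over 503 days gives 1.5 / 503 ≈ 0.003 mm per day.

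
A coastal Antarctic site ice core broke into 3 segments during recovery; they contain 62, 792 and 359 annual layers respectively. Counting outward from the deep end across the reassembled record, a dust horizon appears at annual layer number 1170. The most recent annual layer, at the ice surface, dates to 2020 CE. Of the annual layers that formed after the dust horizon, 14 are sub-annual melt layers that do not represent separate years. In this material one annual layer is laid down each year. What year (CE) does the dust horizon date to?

1991 CE

Total annual layers = 62 + 792 + 359 = 1213.
The dust horizon sits at annual layer 1170 from the deep end, so 1213 − 1170 = 43 annual layers formed after it.
Excluding 14 false annual layers: 43 − 14 = 29.
The annual layer at the ice surface is 2020 CE, so the dust horizon dates to 2020 − 29 = 1991 CE.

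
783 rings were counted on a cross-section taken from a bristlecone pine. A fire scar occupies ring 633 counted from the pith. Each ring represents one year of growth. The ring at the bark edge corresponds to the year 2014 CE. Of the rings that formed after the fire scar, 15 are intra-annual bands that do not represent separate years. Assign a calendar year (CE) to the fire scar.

The fire scar sits at ring 633 from the pith, so 783 − 633 = 150 rings formed after it.
Excluding 15 false rings: 150 − 15 = 135.
Counting back 135 years from 2014 CE places the fire scar in 2014 − 135 = 1879 CE.

1879 CE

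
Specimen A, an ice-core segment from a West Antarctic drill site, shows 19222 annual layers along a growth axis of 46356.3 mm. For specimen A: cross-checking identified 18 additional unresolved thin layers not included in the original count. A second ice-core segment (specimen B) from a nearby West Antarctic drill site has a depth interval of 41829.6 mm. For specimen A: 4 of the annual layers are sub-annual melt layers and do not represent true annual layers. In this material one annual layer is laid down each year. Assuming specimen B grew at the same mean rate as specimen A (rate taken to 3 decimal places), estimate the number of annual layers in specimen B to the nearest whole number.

Specimen A: correcting the raw count gives 19222 − 4 + 18 = 19236 true annual layers.
A: 46356.3 mm over 19236 years gives 46356.3 / 19236 ≈ 2.410 mm per year.
For B, 41829.6 / 2.410 = 17356.68 years ≈ 17357 annual layers.

17357 annual layers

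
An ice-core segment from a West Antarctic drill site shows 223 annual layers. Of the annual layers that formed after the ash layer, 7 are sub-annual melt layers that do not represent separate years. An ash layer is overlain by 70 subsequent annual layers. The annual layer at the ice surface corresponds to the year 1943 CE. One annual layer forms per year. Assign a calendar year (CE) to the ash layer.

70 annual layers formed after the ash layer.
Removing the 7 false annual layers leaves 70 − 7 = 63 true annual layers beyond the ash layer.
Counting back 63 years from 1943 CE places the ash layer in 1943 − 63 = 1880 CE.

1880 CE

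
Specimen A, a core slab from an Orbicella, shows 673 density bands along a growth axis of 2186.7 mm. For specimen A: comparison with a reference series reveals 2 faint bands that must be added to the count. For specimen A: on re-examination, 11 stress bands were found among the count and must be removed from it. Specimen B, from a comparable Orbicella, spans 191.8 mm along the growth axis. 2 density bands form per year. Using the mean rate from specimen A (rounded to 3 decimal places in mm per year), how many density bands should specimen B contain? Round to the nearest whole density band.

Specimen A: true density band count = 673 − 11 + 2 = 664.
Specimen A: with 2 density bands per year, 664 / 2 = 332 years.
A: Mean rate = 2186.7 mm / 332 years ≈ 6.586 mm per year.
B spans 191.8 / 6.586 = 29.12 years; at 2 density bands per year that is 29.12 × 2 ≈ 58 density bands.

58 density bands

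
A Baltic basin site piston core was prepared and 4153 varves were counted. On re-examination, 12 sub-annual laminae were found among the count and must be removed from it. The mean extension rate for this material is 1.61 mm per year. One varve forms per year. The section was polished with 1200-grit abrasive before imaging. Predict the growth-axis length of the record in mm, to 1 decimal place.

Adjusted count: 4153 − 12 = 4141 varves.
Length ≈ 1.61 × 4141 = 6667.0 mm.

6667.0 mm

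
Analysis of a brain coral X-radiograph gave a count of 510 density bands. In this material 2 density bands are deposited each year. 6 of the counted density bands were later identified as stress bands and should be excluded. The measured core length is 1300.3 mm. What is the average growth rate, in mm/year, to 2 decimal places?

5.16 mm/year

Correcting the raw count gives 510 − 6 = 504 true density bands.
504 density bands at 2 per year is 504 / 2 = 252 years.
Mean rate = 1300.3 mm / 252 years ≈ 5.16 mm/year.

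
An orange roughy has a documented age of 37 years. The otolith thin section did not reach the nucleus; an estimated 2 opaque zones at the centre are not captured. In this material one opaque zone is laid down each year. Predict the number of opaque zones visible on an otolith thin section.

35 opaque zones

One opaque zone per year gives 37 opaque zones over 37 years.
Less the 2 uncaptured opaque zones: 37 − 2 = 35.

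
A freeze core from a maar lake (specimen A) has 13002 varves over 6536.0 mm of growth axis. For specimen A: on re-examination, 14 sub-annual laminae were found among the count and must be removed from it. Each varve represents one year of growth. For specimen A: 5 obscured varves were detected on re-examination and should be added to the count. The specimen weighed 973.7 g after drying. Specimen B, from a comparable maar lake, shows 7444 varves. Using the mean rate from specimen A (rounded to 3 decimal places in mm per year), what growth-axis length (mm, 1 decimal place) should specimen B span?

3744.3 mm

Specimen A: after corrections the count is 13002 − 14 + 5 = 12993 varves.
A: Extension rate ≈ 6536.0 / 12993 = 0.503 mm per year.
B's length ≈ 0.503 × 7444 = 3744.3 mm.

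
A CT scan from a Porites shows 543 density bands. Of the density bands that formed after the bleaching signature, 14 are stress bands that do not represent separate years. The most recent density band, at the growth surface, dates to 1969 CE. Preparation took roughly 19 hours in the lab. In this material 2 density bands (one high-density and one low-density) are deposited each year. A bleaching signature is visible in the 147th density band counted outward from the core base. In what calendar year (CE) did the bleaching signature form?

1778 CE

543 − 147 = 396 density bands lie beyond the bleaching signature toward the growth surface.
Excluding 14 false density bands: 396 − 14 = 382.
Dividing by 2 density bands per year: 382 / 2 = 191 years.
The density band at the growth surface is 1969 CE, so the bleaching signature dates to 1969 − 191 = 1778 CE.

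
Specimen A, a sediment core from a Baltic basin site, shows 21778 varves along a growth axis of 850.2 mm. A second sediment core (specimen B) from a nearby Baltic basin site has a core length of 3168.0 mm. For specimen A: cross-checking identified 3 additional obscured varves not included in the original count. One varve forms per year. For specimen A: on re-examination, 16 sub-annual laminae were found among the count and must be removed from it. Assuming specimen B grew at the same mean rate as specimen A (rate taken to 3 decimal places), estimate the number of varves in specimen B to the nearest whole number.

81231 varves

Specimen A: adjusted count: 21778 − 16 + 3 = 21765 varves.
A: Mean rate = 850.2 mm / 21765 years ≈ 0.039 mm/yr.
Specimen B: 3168.0 mm / 0.039 mm per year = 81230.77 years ≈ 81231 varves.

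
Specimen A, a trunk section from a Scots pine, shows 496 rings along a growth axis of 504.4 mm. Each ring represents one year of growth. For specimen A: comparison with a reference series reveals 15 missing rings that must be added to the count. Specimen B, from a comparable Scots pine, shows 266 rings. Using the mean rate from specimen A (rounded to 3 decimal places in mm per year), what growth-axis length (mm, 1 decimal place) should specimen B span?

262.5 mm

Specimen A: correcting the raw count gives 496 + 15 = 511 true rings.
A: 504.4 mm over 511 years gives 504.4 / 511 ≈ 0.987 mm/yr.
Length of B = 0.987 × 266 = 262.5 mm.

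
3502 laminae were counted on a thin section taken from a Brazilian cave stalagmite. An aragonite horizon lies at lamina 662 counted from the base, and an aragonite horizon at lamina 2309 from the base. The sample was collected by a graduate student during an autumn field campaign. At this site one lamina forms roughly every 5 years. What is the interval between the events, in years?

8235 years

The two markers are separated by 2309 − 662 = 1647 laminae.
At 5 years per lamina, 1647 × 5 = 8235 years.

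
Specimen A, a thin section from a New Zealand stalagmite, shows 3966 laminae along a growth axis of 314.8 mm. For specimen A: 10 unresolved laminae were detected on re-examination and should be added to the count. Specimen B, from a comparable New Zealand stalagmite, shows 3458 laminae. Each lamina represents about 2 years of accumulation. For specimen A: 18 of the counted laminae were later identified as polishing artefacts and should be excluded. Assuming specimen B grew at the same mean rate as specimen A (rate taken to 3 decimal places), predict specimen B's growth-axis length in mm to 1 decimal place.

276.6 mm

Specimen A: true lamina count = 3966 − 18 + 10 = 3958.
Specimen A: 3958 laminae at 2 years each span 3958 × 2 = 7916 years.
A: Extension rate ≈ 314.8 / 7916 = 0.040 mm/yr.
Specimen B: at 2 years per lamina, 3458 × 2 = 6916 years. Length of B = 0.040 × 6916 = 276.6 mm.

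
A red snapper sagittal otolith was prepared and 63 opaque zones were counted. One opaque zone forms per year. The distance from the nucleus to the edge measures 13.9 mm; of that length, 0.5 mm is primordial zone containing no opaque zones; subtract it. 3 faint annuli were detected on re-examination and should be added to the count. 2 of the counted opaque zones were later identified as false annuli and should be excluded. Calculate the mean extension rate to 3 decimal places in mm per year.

Adjusted count: 63 − 2 + 3 = 64 opaque zones.
The growth record spans 13.9 − 0.5 = 13.4 mm.
Extension rate ≈ 13.4 / 64 = 0.209 mm per year.

0.209 mm per year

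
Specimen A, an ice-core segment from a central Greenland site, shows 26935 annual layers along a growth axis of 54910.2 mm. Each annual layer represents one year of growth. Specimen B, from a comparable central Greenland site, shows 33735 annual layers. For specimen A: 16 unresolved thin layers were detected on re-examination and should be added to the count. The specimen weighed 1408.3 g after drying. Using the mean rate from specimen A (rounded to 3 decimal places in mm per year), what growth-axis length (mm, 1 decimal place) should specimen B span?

Specimen A: true annual layer count = 26935 + 16 = 26951.
A: Extension rate ≈ 54910.2 / 26951 = 2.037 mm per year.
B's length ≈ 2.037 × 33735 = 68718.2 mm.

68718.2 mm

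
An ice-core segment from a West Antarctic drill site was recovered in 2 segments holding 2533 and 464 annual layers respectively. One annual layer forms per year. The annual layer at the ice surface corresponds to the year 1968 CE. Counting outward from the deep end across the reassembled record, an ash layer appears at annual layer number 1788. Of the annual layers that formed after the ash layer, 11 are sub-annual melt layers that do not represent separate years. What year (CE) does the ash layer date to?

770 CE

Total annual layers = 2533 + 464 = 2997.
The ash layer sits at annual layer 1788 from the deep end, so 2997 − 1788 = 1209 annual layers formed after it.
1209 − 11 false = 1198 true annual layers after the ash layer.
Counting back 1198 years from 1968 CE places the ash layer in 1968 − 1198 = 770 CE.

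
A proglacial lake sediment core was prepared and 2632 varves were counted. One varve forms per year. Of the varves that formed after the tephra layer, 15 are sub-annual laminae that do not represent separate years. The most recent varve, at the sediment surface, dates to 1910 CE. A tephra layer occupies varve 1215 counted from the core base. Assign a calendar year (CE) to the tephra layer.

The tephra layer sits at varve 1215 from the core base, so 2632 − 1215 = 1417 varves formed after it.
Removing the 15 false varves leaves 1417 − 15 = 1402 true varves beyond the tephra layer.
Counting back 1402 years from 1910 CE places the tephra layer in 1910 − 1402 = 508 CE.

508 CE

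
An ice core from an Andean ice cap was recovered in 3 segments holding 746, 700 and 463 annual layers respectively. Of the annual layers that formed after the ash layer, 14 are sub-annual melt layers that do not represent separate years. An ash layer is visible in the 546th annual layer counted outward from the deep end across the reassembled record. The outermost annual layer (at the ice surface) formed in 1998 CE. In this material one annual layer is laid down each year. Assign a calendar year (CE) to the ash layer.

Total annual layers = 746 + 700 + 463 = 1909.
The ash layer sits at annual layer 546 from the deep end, so 1909 − 546 = 1363 annual layers formed after it.
1363 − 14 false = 1349 true annual layers after the ash layer.
1998 − 1349 = 649 CE.

649 CE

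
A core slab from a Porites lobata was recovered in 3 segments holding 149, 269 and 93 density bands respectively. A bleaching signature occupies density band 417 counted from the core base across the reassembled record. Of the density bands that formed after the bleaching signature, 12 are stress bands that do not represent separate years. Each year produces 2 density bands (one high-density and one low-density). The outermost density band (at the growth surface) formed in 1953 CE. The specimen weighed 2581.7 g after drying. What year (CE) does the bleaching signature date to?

1912 CE

Total density bands = 149 + 269 + 93 = 511.
Between density band 417 and the growth surface there are 511 − 417 = 94 density bands.
94 − 12 false = 82 true density bands after the bleaching signature.
82 density bands at 2 per year is 82 / 2 = 41 years.
The density band at the growth surface is 1953 CE, so the bleaching signature dates to 1953 − 41 = 1912 CE.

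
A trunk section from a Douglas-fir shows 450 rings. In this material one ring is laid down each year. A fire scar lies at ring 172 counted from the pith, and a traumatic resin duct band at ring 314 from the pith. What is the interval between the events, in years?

314 − 172 = 142 rings lie between the two events.
That is 142 years at one ring per year.

142 years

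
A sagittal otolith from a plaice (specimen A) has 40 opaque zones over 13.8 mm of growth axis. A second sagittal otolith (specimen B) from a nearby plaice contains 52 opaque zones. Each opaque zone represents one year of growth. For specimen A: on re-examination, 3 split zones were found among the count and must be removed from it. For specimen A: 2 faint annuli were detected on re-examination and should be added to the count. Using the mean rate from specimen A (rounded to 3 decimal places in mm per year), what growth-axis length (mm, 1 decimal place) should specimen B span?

18.4 mm

Specimen A: true opaque zone count = 40 − 3 + 2 = 39.
A: 13.8 mm over 39 years gives 13.8 / 39 ≈ 0.354 mm/yr.
B's length ≈ 0.354 × 52 = 18.4 mm.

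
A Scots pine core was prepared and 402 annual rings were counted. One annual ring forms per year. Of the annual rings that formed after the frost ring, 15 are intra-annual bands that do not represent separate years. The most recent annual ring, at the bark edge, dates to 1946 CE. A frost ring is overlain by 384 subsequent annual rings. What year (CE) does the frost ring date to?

1577 CE

384 annual rings formed after the frost ring.
Removing the 15 false annual rings leaves 384 − 15 = 369 true annual rings beyond the frost ring.
1946 − 369 = 1577 CE.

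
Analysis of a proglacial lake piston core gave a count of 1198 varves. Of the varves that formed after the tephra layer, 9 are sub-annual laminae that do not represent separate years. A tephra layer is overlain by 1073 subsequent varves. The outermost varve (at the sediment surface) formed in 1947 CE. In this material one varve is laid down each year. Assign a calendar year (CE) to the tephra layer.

883 CE

1073 varves formed after the tephra layer.
Removing the 9 false varves leaves 1073 − 9 = 1064 true varves beyond the tephra layer.
1947 − 1064 = 883 CE.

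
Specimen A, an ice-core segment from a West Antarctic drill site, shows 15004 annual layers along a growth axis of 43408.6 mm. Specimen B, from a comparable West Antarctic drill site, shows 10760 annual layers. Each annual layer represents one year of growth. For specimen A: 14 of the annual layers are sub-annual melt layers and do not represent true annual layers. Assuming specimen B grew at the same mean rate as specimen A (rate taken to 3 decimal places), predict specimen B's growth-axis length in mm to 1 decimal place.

Specimen A: correcting the raw count gives 15004 − 14 = 14990 true annual layers.
A: Extension rate ≈ 43408.6 / 14990 = 2.896 mm per year.
B's length ≈ 2.896 × 10760 = 31161.0 mm.

31161.0 mm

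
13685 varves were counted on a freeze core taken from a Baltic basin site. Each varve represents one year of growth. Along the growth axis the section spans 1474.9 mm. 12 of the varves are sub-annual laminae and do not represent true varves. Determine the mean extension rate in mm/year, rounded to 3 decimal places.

True varve count = 13685 − 12 = 13673.
1474.9 mm over 13673 years gives 1474.9 / 13673 ≈ 0.108 mm/year.

0.108 mm/year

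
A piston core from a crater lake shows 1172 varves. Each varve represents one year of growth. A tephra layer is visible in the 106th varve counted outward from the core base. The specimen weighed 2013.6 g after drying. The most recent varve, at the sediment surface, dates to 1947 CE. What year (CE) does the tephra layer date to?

881 CE

1172 − 106 = 1066 varves lie beyond the tephra layer toward the sediment surface.
1947 − 1066 = 881 CE.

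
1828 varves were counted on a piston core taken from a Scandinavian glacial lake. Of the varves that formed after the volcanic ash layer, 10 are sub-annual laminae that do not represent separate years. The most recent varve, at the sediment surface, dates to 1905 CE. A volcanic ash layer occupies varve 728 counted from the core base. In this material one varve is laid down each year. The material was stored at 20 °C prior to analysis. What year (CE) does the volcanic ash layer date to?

815 CE

Between varve 728 and the sediment surface there are 1828 − 728 = 1100 varves.
1100 − 10 false = 1090 true varves after the volcanic ash layer.
The varve at the sediment surface is 1905 CE, so the volcanic ash layer dates to 1905 − 1090 = 815 CE.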